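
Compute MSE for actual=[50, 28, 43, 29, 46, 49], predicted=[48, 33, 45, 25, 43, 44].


Squared errors: (50-48)²=4, (28-33)²=25, (43-45)²=4, (29-25)²=16, (46-43)²=9, (49-44)²=25
Sum = 83
MSE = 83/6 = 83/6

83/6


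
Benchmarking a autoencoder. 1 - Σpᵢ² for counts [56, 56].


Probabilities: [56/112, 56/112] ≈ [0.5, 0.5]
Σpᵢ² = (3136 + 3136)/112² = 6272/12544
Gini = 1 - Σpᵢ² = 1 - 6272/12544 = 0.5

0.5


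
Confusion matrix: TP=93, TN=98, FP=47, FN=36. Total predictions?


Total = TP + TN + FP + FN
= 93 + 98 + 47 + 36
= 274
(Predicted positive: 140, predicted negative: 134)

274


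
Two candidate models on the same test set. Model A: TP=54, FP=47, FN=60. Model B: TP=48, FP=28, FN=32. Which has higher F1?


Model A: P=54/101=0.5347, R=54/114=0.4737, F1=2PR/(P+R)=2TP/(2TP+FP+FN)=108/215=0.5023
Model B: P=48/76=0.6316, R=48/80=0.6, F1=2PR/(P+R)=2TP/(2TP+FP+FN)=96/156=0.6154
0.5023 < 0.6154 → Model B

Model B


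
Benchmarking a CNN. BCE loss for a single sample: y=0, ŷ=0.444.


BCE = -[y·ln(p) + (1-y)·ln(1-p)]
= -0 - 1·ln(1-0.444)
= -ln(0.556) = 0.587

0.587


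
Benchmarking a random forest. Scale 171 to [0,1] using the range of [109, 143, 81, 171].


min=81, max=171
(171-81)/(171-81) = 90/90 = 1.0

1.0


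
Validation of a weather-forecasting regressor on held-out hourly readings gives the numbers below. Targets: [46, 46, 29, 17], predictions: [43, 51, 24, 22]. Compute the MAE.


Absolute errors: |46-43|=3, |46-51|=5, |29-24|=5, |17-22|=5
Sum = 18
MAE = 18/4 = 9/2

9/2


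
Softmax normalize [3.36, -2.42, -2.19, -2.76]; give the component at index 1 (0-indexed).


Exponentials: e^3.36=28.7892, e^-2.42=0.0889, e^-2.19=0.1119, e^-2.76=0.0633
Sum = 29.0533
Softmax = [0.9909, 0.0031, 0.0039, 0.0022]
p[1] = 0.0889/29.0533 = 0.0031

0.0031


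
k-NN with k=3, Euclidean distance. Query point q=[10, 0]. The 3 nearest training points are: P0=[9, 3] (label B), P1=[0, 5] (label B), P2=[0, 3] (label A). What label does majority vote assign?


d(q,P0) = 3.1623  (label B)
d(q,P1) = 11.1803  (label B)
d(q,P2) = 10.4403  (label A)
Votes: A=1, B=2
Majority → B

B


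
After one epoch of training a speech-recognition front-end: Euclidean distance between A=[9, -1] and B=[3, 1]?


d = √((9-3)² + (-1-1)²)
  = √(36 + 4)
  = √40 = 6.3246

6.3246


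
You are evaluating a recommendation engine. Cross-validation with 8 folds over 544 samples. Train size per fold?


Fold size = 544/8 = 68
Training per fold = 544 - 68 = 476

476


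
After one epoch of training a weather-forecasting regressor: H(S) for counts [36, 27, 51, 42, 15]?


Probabilities: [36/171, 27/171, 51/171, 42/171, 15/171] ≈ [0.2105, 0.1579, 0.2982, 0.2456, 0.0877]
H = -((36/171)·log₂(36/171) + (27/171)·log₂(27/171) + (51/171)·log₂(51/171) + (42/171)·log₂(42/171) + (15/171)·log₂(15/171))
  = 2.2198 bits

2.2198 bits


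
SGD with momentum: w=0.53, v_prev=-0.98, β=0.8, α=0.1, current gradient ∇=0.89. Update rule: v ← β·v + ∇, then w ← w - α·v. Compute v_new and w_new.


v_new = 0.8·-0.98 + 0.89 = -0.784 + 0.89 = 0.106
w_new = 0.53 - 0.1·0.106 = 0.53 - 0.0106 = 0.5194

v_new=0.106, w_new=0.5194


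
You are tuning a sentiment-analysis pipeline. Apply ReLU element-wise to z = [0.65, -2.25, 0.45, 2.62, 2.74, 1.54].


ReLU(0.65) = max(0, 0.65) = 0.65
ReLU(-2.25) = max(0, -2.25) = 0.0
ReLU(0.45) = max(0, 0.45) = 0.45
ReLU(2.62) = max(0, 2.62) = 2.62
ReLU(2.74) = max(0, 2.74) = 2.74
ReLU(1.54) = max(0, 1.54) = 1.54
result = [0.65, 0.0, 0.45, 2.62, 2.74, 1.54]

[0.65, 0.0, 0.45, 2.62, 2.74, 1.54]


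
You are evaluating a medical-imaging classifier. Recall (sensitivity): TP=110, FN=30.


Recall = TP/(TP+FN)
= 110/(110+30)
= 110/140 = 78.57%

78.57%


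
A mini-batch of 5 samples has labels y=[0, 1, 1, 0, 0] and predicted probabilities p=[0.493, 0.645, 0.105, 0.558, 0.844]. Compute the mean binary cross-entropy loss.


L[0] = -ln(1-0.493) = -ln(0.507) = 0.6792
L[1] = -ln(0.645) = 0.4385
L[2] = -ln(0.105) = 2.2538
L[3] = -ln(1-0.558) = -ln(0.442) = 0.8164
L[4] = -ln(1-0.844) = -ln(0.156) = 1.8579
mean = (0.6792 + 0.4385 + 2.2538 + 0.8164 + 1.8579)/5 = 1.2092

1.2092


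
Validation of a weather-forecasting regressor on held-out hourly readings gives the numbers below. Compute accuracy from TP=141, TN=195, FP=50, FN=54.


Accuracy = (TP+TN)/(TP+TN+FP+FN)
= (141+195)/(440)
= 336/440 = 76.36%

76.36%


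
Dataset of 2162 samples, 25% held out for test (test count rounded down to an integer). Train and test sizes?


Test = ⌊2162·25/100⌋ = 540
Train = 2162 - 540 = 1622

Train: 1622, Test: 540


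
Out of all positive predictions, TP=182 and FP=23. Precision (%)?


Precision = TP/(TP+FP)
= 182/(182+23)
= 182/205 = 88.78%

88.78%


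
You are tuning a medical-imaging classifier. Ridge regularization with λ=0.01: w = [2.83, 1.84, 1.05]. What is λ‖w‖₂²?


‖w‖₂² = (2.83)² + (1.84)² + (1.05)²
     = 8.0089 + 3.3856 + 1.1025
     = 12.497
λ·‖w‖₂² = 0.01·12.497 = 0.12497

0.12497


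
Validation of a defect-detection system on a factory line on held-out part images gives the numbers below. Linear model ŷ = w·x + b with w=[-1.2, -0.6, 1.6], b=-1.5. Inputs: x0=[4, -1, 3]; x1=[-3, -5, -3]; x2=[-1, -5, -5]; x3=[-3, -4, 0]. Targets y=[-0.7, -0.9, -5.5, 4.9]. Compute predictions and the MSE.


ŷ0 = (-1.2)·(4) + (-0.6)·(-1) + (1.6)·(3) - 1.5 = -0.9
ŷ1 = (-1.2)·(-3) + (-0.6)·(-5) + (1.6)·(-3) - 1.5 = 0.3
ŷ2 = (-1.2)·(-1) + (-0.6)·(-5) + (1.6)·(-5) - 1.5 = -5.3
ŷ3 = (-1.2)·(-3) + (-0.6)·(-4) + (1.6)·(0) - 1.5 = 4.5
errors² = [0.04, 1.44, 0.04, 0.16]
MSE = 1.6800/4 = 0.42

0.42


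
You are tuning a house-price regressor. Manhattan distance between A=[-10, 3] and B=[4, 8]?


d = |-10-4| + |3-8|
  = 14 + 5
  = 19

19


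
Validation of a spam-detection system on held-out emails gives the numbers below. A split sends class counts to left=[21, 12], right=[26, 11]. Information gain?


Parent = [47, 23], H_parent = 0.9135
H_left = 0.9457 (n=33), H_right = 0.878 (n=37)
H_children = (33/70)·0.9457 + (37/70)·0.878 = 0.9099
IG = 0.9135 - 0.9099 = 0.0036

0.0036


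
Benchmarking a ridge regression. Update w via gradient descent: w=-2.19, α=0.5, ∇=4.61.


w_new = w - α·∇
= -2.19 - 0.5·4.61
= -2.19 - 2.305
= -4.495

-4.495


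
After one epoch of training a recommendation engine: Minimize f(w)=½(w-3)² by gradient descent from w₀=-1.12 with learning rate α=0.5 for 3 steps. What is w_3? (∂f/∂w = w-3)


step 1: grad = -1.12-3 = -4.12; w = -1.12 - 0.5·(-4.12) = 0.94
step 2: grad = 0.94-3 = -2.06; w = 0.94 - 0.5·(-2.06) = 1.97
step 3: grad = 1.97-3 = -1.03; w = 1.97 - 0.5·(-1.03) = 2.485

2.485


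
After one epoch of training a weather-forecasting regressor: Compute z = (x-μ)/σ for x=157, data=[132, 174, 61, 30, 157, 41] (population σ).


μ = 99.1667, σ = 57.223
z = (157 - 99.1667)/57.223 = 1.0107

1.0107


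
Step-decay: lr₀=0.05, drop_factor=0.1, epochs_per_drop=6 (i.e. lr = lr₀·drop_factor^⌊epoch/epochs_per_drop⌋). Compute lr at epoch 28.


n_drops = ⌊28/6⌋ = 4
lr = 0.05·0.1^4 = 0.05·0.0001 = 0.000005

0.000005


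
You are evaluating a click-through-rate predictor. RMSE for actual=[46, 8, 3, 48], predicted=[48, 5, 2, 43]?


MSE = 39/4 = 9.75
RMSE = √(39/4) = 3.1225

3.1225


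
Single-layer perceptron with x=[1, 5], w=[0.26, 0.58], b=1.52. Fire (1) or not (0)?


z = (1)·(0.26) + (5)·(0.58) + 1.52
  = 4.68
step(z) = 1 (z≥0)

1


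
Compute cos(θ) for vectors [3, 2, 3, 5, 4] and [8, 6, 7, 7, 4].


A·B = 3·8 + 2·6 + 3·7 + 5·7 + 4·4 = 108
‖A‖ = √63 = 7.9373, ‖B‖ = √214 = 14.6287
cos = 108/(√63·√214) = 108/√13482 = 0.9301

0.9301


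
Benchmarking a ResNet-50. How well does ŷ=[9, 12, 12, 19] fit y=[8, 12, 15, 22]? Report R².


ȳ = 14.25
SS_res = Σ(y-ŷ)² = 19
SS_tot = Σ(y-ȳ)² = 104.75
R² = 1 - SS_res/SS_tot = 1 - 0.1814 = 0.8186

0.8186


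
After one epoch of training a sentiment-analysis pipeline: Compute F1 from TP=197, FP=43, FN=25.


Precision = 197/240 = 0.8208
Recall = 197/222 = 0.8874
F1 = 2·P·R/(P+R) = 2·TP/(2·TP+FP+FN) = 394/(394+43+25) = 394/462 = 0.8528

0.8528


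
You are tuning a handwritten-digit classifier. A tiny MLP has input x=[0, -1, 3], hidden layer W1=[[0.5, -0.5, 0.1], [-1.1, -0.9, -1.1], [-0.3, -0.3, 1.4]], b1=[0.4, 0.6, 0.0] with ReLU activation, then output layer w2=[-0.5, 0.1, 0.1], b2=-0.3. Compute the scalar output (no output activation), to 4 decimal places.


z1[0] = (0.5)·(0) + (-0.5)·(-1) + (0.1)·(3) + 0.4 = 1.2
z1[1] = (-1.1)·(0) + (-0.9)·(-1) + (-1.1)·(3) + 0.6 = -1.8
z1[2] = (-0.3)·(0) + (-0.3)·(-1) + (1.4)·(3) + 0.0 = 4.5
h = ReLU(z1) = [1.2, 0.0, 4.5]
output = (-0.5)·(1.2) + (0.1)·(0.0) + (0.1)·(4.5) - 0.3 = -0.45

-0.45


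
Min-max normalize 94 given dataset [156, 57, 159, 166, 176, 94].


min=57, max=176
(94-57)/(176-57) = 37/119 = 0.3109

0.3109


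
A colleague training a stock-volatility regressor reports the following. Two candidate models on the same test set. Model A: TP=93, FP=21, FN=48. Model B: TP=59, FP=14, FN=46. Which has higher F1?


Model A: P=93/114=0.8158, R=93/141=0.6596, F1=2PR/(P+R)=2TP/(2TP+FP+FN)=186/255=0.7294
Model B: P=59/73=0.8082, R=59/105=0.5619, F1=2PR/(P+R)=2TP/(2TP+FP+FN)=118/178=0.6629
0.7294 > 0.6629 → Model A

Model A


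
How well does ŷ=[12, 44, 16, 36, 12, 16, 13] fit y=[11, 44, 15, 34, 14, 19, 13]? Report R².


ȳ = 21.4286
SS_res = Σ(y-ŷ)² = 19
SS_tot = Σ(y-ȳ)² = 949.71
R² = 1 - SS_res/SS_tot = 1 - 0.02 = 0.98

0.98


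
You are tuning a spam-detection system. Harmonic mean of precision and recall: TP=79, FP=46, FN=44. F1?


Precision = 79/125 = 0.632
Recall = 79/123 = 0.6423
F1 = 2·P·R/(P+R) = 2·TP/(2·TP+FP+FN) = 158/(158+46+44) = 158/248 = 0.6371

0.6371


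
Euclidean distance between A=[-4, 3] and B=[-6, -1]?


d = √((-4+ 6)² + (3+ 1)²)
  = √(4 + 16)
  = √20 = 4.4721

4.4721


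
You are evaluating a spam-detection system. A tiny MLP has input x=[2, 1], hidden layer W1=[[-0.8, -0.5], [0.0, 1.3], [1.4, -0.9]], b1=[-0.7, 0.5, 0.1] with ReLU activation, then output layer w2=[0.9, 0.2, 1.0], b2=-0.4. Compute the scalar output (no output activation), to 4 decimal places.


z1[0] = (-0.8)·(2) + (-0.5)·(1) - 0.7 = -2.8
z1[1] = (0.0)·(2) + (1.3)·(1) + 0.5 = 1.8
z1[2] = (1.4)·(2) + (-0.9)·(1) + 0.1 = 2.0
h = ReLU(z1) = [0.0, 1.8, 2.0]
output = (0.9)·(0.0) + (0.2)·(1.8) + (1.0)·(2.0) - 0.4 = 1.96

1.96


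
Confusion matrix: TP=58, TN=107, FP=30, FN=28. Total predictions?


Total = TP + TN + FP + FN
= 58 + 107 + 30 + 28
= 223
(Predicted positive: 88, predicted negative: 135)

223


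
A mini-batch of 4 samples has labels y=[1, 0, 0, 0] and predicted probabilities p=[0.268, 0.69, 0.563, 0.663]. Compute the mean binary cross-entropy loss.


L[0] = -ln(0.268) = 1.3168
L[1] = -ln(1-0.69) = -ln(0.31) = 1.1712
L[2] = -ln(1-0.563) = -ln(0.437) = 0.8278
L[3] = -ln(1-0.663) = -ln(0.337) = 1.0877
mean = (1.3168 + 1.1712 + 0.8278 + 1.0877)/4 = 1.1009

1.1009


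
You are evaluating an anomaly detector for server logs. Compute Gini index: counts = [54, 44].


Probabilities: [54/98, 44/98] ≈ [0.551, 0.449]
Σpᵢ² = (2916 + 1936)/98² = 4852/9604
Gini = 1 - Σpᵢ² = 1 - 4852/9604 = 0.4948

0.4948


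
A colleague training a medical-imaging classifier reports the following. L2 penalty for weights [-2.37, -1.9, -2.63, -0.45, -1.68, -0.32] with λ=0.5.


‖w‖₂² = (-2.37)² + (-1.9)² + (-2.63)² + (-0.45)² + (-1.68)² + (-0.32)²
     = 5.6169 + 3.61 + 6.9169 + 0.2025 + 2.8224 + 0.1024
     = 19.2711
λ·‖w‖₂² = 0.5·19.2711 = 9.63555

9.63555


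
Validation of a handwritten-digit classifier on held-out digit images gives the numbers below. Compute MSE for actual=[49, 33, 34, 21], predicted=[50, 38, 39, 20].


Squared errors: (49-50)²=1, (33-38)²=25, (34-39)²=25, (21-20)²=1
Sum = 52
MSE = 52/4 = 13

13


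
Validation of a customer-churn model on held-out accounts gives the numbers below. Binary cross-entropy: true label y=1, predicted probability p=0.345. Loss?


BCE = -[y·ln(p) + (1-y)·ln(1-p)]
= -1·ln(0.345) - 0
= -ln(0.345) = 1.0642

1.0642


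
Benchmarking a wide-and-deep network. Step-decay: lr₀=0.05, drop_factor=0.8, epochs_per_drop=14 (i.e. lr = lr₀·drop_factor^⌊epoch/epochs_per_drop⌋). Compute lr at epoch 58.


n_drops = ⌊58/14⌋ = 4
lr = 0.05·0.8^4 = 0.05·0.4096 = 0.02048

0.02048


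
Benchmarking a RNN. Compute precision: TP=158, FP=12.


Precision = TP/(TP+FP)
= 158/(158+12)
= 158/170 = 92.94%

92.94%


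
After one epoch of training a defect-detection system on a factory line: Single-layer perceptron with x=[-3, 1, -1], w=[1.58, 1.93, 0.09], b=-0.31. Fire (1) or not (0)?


z = (-3)·(1.58) + (1)·(1.93) + (-1)·(0.09) - 0.31
  = -3.21
step(z) = 0 (z<0)

0


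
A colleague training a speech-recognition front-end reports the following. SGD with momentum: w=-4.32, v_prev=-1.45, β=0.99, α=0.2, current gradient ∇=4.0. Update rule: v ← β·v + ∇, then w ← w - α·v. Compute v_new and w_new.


v_new = 0.99·-1.45 + 4.0 = -1.4355 + 4.0 = 2.5645
w_new = -4.32 - 0.2·2.5645 = -4.32 - 0.5129 = -4.8329

v_new=2.5645, w_new=-4.8329


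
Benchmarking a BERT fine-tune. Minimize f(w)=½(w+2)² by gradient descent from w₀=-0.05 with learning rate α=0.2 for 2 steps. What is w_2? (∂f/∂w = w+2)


step 1: grad = -0.05+2 = 1.95; w = -0.05 - 0.2·(1.95) = -0.44
step 2: grad = -0.44+2 = 1.56; w = -0.44 - 0.2·(1.56) = -0.752

-0.752


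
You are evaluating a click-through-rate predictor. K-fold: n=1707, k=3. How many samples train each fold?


Fold size = 1707/3 = 569
Training per fold = 1707 - 569 = 1138

1138


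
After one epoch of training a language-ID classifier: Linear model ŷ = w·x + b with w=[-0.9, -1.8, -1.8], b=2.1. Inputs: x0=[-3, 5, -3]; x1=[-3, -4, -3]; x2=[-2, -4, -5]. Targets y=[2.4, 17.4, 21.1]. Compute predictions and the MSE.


ŷ0 = (-0.9)·(-3) + (-1.8)·(5) + (-1.8)·(-3) + 2.1 = 1.2
ŷ1 = (-0.9)·(-3) + (-1.8)·(-4) + (-1.8)·(-3) + 2.1 = 17.4
ŷ2 = (-0.9)·(-2) + (-1.8)·(-4) + (-1.8)·(-5) + 2.1 = 20.1
errors² = [1.44, 0.0, 1.0]
MSE = 2.4400/3 = 0.8133

0.8133


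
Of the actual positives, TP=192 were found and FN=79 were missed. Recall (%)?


Recall = TP/(TP+FN)
= 192/(192+79)
= 192/271 = 70.85%

70.85%


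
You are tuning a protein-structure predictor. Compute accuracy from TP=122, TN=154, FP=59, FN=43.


Accuracy = (TP+TN)/(TP+TN+FP+FN)
= (122+154)/(378)
= 276/378 = 73.02%

73.02%


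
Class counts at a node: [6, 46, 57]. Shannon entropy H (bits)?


Probabilities: [6/109, 46/109, 57/109] ≈ [0.055, 0.422, 0.5229]
H = -((6/109)·log₂(6/109) + (46/109)·log₂(46/109) + (57/109)·log₂(57/109))
  = 1.2446 bits

1.2446 bits


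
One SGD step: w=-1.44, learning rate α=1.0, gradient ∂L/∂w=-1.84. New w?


w_new = w - α·∇
= -1.44 - 1.0·-1.84
= -1.44 + 1.84
= 0.4

0.4


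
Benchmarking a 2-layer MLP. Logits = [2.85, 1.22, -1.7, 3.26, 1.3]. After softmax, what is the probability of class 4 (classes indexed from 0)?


Exponentials: e^2.85=17.2878, e^1.22=3.3872, e^-1.7=0.1827, e^3.26=26.0495, e^1.3=3.6693
Sum = 50.5765
Softmax = [0.3418, 0.067, 0.0036, 0.5151, 0.0725]
p[4] = 3.6693/50.5765 = 0.0725

0.0725


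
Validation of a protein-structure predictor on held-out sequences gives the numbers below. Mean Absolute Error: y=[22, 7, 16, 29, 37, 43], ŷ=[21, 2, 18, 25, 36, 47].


Absolute errors: |22-21|=1, |7-2|=5, |16-18|=2, |29-25|=4, |37-36|=1, |43-47|=4
Sum = 17
MAE = 17/6 = 17/6

17/6


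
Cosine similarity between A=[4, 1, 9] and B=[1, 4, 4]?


A·B = 4·1 + 1·4 + 9·4 = 44
‖A‖ = √98 = 9.8995, ‖B‖ = √33 = 5.7446
cos = 44/(√98·√33) = 44/√3234 = 0.7737

0.7737


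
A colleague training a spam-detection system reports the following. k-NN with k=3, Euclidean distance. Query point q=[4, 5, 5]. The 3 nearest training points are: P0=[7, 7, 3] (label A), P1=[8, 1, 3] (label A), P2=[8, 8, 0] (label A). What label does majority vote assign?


d(q,P0) = 4.1231  (label A)
d(q,P1) = 6.0  (label A)
d(q,P2) = 7.0711  (label A)
Votes: A=3, B=0
Majority → A

A


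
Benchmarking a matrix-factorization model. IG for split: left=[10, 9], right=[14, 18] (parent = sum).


Parent = [24, 27], H_parent = 0.9975
H_left = 0.998 (n=19), H_right = 0.9887 (n=32)
H_children = (19/51)·0.998 + (32/51)·0.9887 = 0.9922
IG = 0.9975 - 0.9922 = 0.0053

0.0053


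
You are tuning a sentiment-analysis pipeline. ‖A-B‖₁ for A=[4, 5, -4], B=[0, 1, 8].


d = |4-0| + |5-1| + |-4-8|
  = 4 + 4 + 12
  = 20

20


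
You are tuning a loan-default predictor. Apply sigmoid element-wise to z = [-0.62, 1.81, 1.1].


σ(-0.62) = 1/(1+e^0.62) = 0.3498
σ(1.81) = 1/(1+e^-1.81) = 0.8594
σ(1.1) = 1/(1+e^-1.1) = 0.7503
result = [0.3498, 0.8594, 0.7503]

[0.3498, 0.8594, 0.7503]


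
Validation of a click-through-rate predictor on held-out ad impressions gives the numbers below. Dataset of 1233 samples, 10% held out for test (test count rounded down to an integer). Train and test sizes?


Test = ⌊1233·10/100⌋ = 123
Train = 1233 - 123 = 1110

Train: 1110, Test: 123


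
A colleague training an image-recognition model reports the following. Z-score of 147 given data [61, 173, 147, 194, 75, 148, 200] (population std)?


μ = 142.5714, σ = 50.9029
z = (147 - 142.5714)/50.9029 = 0.087

0.087


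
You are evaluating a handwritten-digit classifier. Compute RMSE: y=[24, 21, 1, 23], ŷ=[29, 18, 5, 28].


MSE = 75/4 = 18.75
RMSE = √(75/4) = 4.3301

4.3301


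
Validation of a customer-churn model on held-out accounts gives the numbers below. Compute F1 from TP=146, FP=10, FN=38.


Precision = 146/156 = 0.9359
Recall = 146/184 = 0.7935
F1 = 2·P·R/(P+R) = 2·TP/(2·TP+FP+FN) = 292/(292+10+38) = 292/340 = 0.8588

0.8588


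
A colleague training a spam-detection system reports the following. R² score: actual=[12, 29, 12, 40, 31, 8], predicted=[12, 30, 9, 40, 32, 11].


ȳ = 22
SS_res = Σ(y-ŷ)² = 20
SS_tot = Σ(y-ȳ)² = 850
R² = 1 - SS_res/SS_tot = 1 - 0.0235 = 0.9765

0.9765


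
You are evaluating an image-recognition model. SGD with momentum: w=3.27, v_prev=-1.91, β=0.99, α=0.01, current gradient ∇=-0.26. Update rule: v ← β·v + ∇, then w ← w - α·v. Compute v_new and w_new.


v_new = 0.99·-1.91 - 0.26 = -1.8909 - 0.26 = -2.1509
w_new = 3.27 - 0.01·-2.1509 = 3.27 + 0.021509 = 3.291509

v_new=-2.1509, w_new=3.291509


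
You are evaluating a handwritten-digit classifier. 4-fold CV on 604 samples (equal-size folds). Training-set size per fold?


Fold size = 604/4 = 151
Training per fold = 604 - 151 = 453

453


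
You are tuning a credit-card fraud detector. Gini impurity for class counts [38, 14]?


Probabilities: [38/52, 14/52] ≈ [0.7308, 0.2692]
Σpᵢ² = (1444 + 196)/52² = 1640/2704
Gini = 1 - Σpᵢ² = 1 - 1640/2704 = 0.3935

0.3935


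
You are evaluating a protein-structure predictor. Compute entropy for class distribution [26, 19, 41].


Probabilities: [26/86, 19/86, 41/86] ≈ [0.3023, 0.2209, 0.4767]
H = -((26/86)·log₂(26/86) + (19/86)·log₂(19/86) + (41/86)·log₂(41/86))
  = 1.5125 bits

1.5125 bits


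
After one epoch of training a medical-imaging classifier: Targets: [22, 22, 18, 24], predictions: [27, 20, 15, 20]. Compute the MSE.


Squared errors: (22-27)²=25, (22-20)²=4, (18-15)²=9, (24-20)²=16
Sum = 54
MSE = 54/4 = 27/2

27/2


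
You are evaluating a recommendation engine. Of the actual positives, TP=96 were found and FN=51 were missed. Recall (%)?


Recall = TP/(TP+FN)
= 96/(96+51)
= 96/147 = 65.31%

65.31%


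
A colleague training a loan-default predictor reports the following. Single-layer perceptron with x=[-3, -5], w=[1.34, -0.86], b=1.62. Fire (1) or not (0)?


z = (-3)·(1.34) + (-5)·(-0.86) + 1.62
  = 1.9
step(z) = 1 (z≥0)

1


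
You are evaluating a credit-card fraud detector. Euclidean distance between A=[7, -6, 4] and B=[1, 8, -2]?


d = √((7-1)² + (-6-8)² + (4+ 2)²)
  = √(36 + 196 + 36)
  = √268 = 16.3707

16.3707


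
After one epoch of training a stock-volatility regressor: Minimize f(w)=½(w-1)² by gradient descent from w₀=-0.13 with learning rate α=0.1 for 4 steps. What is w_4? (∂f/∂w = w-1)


step 1: grad = -0.13-1 = -1.13; w = -0.13 - 0.1·(-1.13) = -0.017
step 2: grad = -0.017-1 = -1.017; w = -0.017 - 0.1·(-1.017) = 0.0847
step 3: grad = 0.0847-1 = -0.9153; w = 0.0847 - 0.1·(-0.9153) = 0.17623
step 4: grad = 0.17623-1 = -0.82377; w = 0.17623 - 0.1·(-0.82377) = 0.258607

0.258607


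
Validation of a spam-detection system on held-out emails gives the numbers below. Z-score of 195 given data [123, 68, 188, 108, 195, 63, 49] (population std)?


μ = 113.4286, σ = 54.8943
z = (195 - 113.4286)/54.8943 = 1.486

1.486


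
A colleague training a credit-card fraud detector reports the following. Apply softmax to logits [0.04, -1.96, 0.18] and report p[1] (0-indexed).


Exponentials: e^0.04=1.0408, e^-1.96=0.1409, e^0.18=1.1972
Sum = 2.3789
Softmax = [0.4375, 0.0592, 0.5033]
p[1] = 0.1409/2.3789 = 0.0592

0.0592


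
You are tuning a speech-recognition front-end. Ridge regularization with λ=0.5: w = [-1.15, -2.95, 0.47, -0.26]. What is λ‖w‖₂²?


‖w‖₂² = (-1.15)² + (-2.95)² + (0.47)² + (-0.26)²
     = 1.3225 + 8.7025 + 0.2209 + 0.0676
     = 10.3135
λ·‖w‖₂² = 0.5·10.3135 = 5.15675

5.15675


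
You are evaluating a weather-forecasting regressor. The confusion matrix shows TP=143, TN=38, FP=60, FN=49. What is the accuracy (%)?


Accuracy = (TP+TN)/(TP+TN+FP+FN)
= (143+38)/(290)
= 181/290 = 62.41%

62.41%


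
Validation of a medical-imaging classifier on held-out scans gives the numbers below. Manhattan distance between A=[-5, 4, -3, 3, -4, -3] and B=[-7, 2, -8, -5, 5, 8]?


d = |-5+ 7| + |4-2| + |-3+ 8| + |3+ 5| + |-4-5| + |-3-8|
  = 2 + 2 + 5 + 8 + 9 + 11
  = 37

37


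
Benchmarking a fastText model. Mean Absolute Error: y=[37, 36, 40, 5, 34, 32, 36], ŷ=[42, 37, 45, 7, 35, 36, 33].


Absolute errors: |37-42|=5, |36-37|=1, |40-45|=5, |5-7|=2, |34-35|=1, |32-36|=4, |36-33|=3
Sum = 21
MAE = 21/7 = 3

3


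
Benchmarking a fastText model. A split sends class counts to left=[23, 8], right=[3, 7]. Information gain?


Parent = [26, 15], H_parent = 0.9474
H_left = 0.8238 (n=31), H_right = 0.8813 (n=10)
H_children = (31/41)·0.8238 + (10/41)·0.8813 = 0.8378
IG = 0.9474 - 0.8378 = 0.1096

0.1096


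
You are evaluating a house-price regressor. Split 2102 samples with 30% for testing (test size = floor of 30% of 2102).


Test = ⌊2102·30/100⌋ = 630
Train = 2102 - 630 = 1472

Train: 1472, Test: 630


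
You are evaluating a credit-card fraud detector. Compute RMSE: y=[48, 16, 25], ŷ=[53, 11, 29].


MSE = 66/3 = 22
RMSE = √(66/3) = 4.6904

4.6904


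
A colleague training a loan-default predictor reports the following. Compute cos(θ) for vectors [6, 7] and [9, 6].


A·B = 6·9 + 7·6 = 96
‖A‖ = √85 = 9.2195, ‖B‖ = √117 = 10.8167
cos = 96/(√85·√117) = 96/√9945 = 0.9627

0.9627


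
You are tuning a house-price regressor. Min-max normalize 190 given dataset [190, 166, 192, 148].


min=148, max=192
(190-148)/(192-148) = 42/44 = 0.9545

0.9545


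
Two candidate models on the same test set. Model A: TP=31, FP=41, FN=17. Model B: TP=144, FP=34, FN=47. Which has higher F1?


Model A: P=31/72=0.4306, R=31/48=0.6458, F1=2PR/(P+R)=2TP/(2TP+FP+FN)=62/120=0.5167
Model B: P=144/178=0.809, R=144/191=0.7539, F1=2PR/(P+R)=2TP/(2TP+FP+FN)=288/369=0.7805
0.5167 < 0.7805 → Model B

Model B


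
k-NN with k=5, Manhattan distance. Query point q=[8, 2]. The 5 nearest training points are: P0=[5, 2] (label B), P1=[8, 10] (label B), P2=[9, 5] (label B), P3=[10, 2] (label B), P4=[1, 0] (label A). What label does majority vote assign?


d(q,P0) = 3  (label B)
d(q,P1) = 8  (label B)
d(q,P2) = 4  (label B)
d(q,P3) = 2  (label B)
d(q,P4) = 9  (label A)
Votes: A=1, B=4
Majority → B

B


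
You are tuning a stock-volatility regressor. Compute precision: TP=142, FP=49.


Precision = TP/(TP+FP)
= 142/(142+49)
= 142/191 = 74.35%

74.35%


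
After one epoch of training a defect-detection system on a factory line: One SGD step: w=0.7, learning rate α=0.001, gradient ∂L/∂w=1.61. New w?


w_new = w - α·∇
= 0.7 - 0.001·1.61
= 0.7 - 0.00161
= 0.69839

0.69839


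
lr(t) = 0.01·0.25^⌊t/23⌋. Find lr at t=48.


n_drops = ⌊48/23⌋ = 2
lr = 0.01·0.25^2 = 0.01·0.0625 = 0.000625

0.000625


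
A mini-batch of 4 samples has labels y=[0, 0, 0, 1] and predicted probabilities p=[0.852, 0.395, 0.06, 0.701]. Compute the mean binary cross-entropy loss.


L[0] = -ln(1-0.852) = -ln(0.148) = 1.9105
L[1] = -ln(1-0.395) = -ln(0.605) = 0.5025
L[2] = -ln(1-0.06) = -ln(0.94) = 0.0619
L[3] = -ln(0.701) = 0.3552
mean = (1.9105 + 0.5025 + 0.0619 + 0.3552)/4 = 0.7075

0.7075


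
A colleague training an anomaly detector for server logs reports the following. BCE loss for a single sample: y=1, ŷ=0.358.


BCE = -[y·ln(p) + (1-y)·ln(1-p)]
= -1·ln(0.358) - 0
= -ln(0.358) = 1.0272

1.0272


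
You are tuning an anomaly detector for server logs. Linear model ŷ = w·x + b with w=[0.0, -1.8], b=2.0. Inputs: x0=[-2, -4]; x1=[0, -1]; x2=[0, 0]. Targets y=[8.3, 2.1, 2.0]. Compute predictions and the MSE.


ŷ0 = (0.0)·(-2) + (-1.8)·(-4) + 2.0 = 9.2
ŷ1 = (0.0)·(0) + (-1.8)·(-1) + 2.0 = 3.8
ŷ2 = (0.0)·(0) + (-1.8)·(0) + 2.0 = 2.0
errors² = [0.81, 2.89, 0.0]
MSE = 3.7000/3 = 1.2333

1.2333


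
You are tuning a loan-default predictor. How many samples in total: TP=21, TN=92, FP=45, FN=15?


Total = TP + TN + FP + FN
= 21 + 92 + 45 + 15
= 173
(Predicted positive: 66, predicted negative: 107)

173


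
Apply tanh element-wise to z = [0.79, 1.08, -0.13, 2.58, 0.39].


tanh(0.79) = 0.6584
tanh(1.08) = 0.7932
tanh(-0.13) = -0.1293
tanh(2.58) = 0.9886
tanh(0.39) = 0.3714
result = [0.6584, 0.7932, -0.1293, 0.9886, 0.3714]

[0.6584, 0.7932, -0.1293, 0.9886, 0.3714]


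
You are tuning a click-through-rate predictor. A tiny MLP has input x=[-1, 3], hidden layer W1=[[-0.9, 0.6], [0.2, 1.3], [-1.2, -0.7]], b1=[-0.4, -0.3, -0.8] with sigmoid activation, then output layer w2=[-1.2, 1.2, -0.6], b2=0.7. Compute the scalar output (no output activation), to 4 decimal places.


z1[0] = (-0.9)·(-1) + (0.6)·(3) - 0.4 = 2.3
z1[1] = (0.2)·(-1) + (1.3)·(3) - 0.3 = 3.4
z1[2] = (-1.2)·(-1) + (-0.7)·(3) - 0.8 = -1.7
h = sigmoid(z1) = [0.9089, 0.9677, 0.1545]
output = (-1.2)·(0.9089) + (1.2)·(0.9677) + (-0.6)·(0.1545) + 0.7 = 0.6779

0.6779


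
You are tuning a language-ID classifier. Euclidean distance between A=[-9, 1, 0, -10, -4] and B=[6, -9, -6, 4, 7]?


d = √((-9-6)² + (1+ 9)² + (0+ 6)² + (-10-4)² + (-4-7)²)
  = √(225 + 100 + 36 + 196 + 121)
  = √678 = 26.0384

26.0384


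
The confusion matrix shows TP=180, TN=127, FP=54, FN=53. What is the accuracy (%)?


Accuracy = (TP+TN)/(TP+TN+FP+FN)
= (180+127)/(414)
= 307/414 = 74.15%

74.15%


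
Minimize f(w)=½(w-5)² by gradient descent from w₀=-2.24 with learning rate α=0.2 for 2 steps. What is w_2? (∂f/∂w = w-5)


step 1: grad = -2.24-5 = -7.24; w = -2.24 - 0.2·(-7.24) = -0.792
step 2: grad = -0.792-5 = -5.792; w = -0.792 - 0.2·(-5.792) = 0.3664

0.3664


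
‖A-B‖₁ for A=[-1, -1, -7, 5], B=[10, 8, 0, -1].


d = |-1-10| + |-1-8| + |-7-0| + |5+ 1|
  = 11 + 9 + 7 + 6
  = 33

33


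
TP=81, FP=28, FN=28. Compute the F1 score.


Precision = 81/109 = 0.7431
Recall = 81/109 = 0.7431
F1 = 2·P·R/(P+R) = 2·TP/(2·TP+FP+FN) = 162/(162+28+28) = 162/218 = 0.7431

0.7431


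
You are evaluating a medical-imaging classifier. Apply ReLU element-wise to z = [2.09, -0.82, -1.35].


ReLU(2.09) = max(0, 2.09) = 2.09
ReLU(-0.82) = max(0, -0.82) = 0.0
ReLU(-1.35) = max(0, -1.35) = 0.0
result = [2.09, 0.0, 0.0]

[2.09, 0.0, 0.0]


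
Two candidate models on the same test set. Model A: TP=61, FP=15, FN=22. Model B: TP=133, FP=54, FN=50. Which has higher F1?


Model A: P=61/76=0.8026, R=61/83=0.7349, F1=2PR/(P+R)=2TP/(2TP+FP+FN)=122/159=0.7673
Model B: P=133/187=0.7112, R=133/183=0.7268, F1=2PR/(P+R)=2TP/(2TP+FP+FN)=266/370=0.7189
0.7673 > 0.7189 → Model A

Model A


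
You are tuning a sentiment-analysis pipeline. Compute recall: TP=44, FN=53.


Recall = TP/(TP+FN)
= 44/(44+53)
= 44/97 = 45.36%

45.36%


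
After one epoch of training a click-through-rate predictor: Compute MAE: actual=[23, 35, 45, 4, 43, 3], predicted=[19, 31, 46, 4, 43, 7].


Absolute errors: |23-19|=4, |35-31|=4, |45-46|=1, |4-4|=0, |43-43|=0, |3-7|=4
Sum = 13
MAE = 13/6 = 13/6

13/6


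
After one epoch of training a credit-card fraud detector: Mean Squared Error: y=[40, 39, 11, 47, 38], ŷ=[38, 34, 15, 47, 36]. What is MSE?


Squared errors: (40-38)²=4, (39-34)²=25, (11-15)²=16, (47-47)²=0, (38-36)²=4
Sum = 49
MSE = 49/5 = 49/5

49/5


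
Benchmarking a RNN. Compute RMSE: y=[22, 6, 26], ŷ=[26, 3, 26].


MSE = 25/3 = 8.3333
RMSE = √(25/3) = 2.8868

2.8868


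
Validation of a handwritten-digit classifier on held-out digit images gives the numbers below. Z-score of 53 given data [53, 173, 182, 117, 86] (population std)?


μ = 122.2, σ = 49.5637
z = (53 - 122.2)/49.5637 = -1.3962

-1.3962


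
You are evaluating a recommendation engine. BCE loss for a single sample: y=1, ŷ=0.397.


BCE = -[y·ln(p) + (1-y)·ln(1-p)]
= -1·ln(0.397) - 0
= -ln(0.397) = 0.9238

0.9238


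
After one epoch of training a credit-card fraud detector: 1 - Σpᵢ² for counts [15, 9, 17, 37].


Probabilities: [15/78, 9/78, 17/78, 37/78] ≈ [0.1923, 0.1154, 0.2179, 0.4744]
Σpᵢ² = (225 + 81 + 289 + 1369)/78² = 1964/6084
Gini = 1 - Σpᵢ² = 1 - 1964/6084 = 0.6772

0.6772


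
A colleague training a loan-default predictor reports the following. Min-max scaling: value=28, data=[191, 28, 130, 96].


min=28, max=191
(28-28)/(191-28) = 0/163 = 0.0

0.0


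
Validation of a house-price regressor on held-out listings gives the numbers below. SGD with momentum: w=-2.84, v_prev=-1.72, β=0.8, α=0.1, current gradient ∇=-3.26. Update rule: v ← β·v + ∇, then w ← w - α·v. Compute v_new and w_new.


v_new = 0.8·-1.72 - 3.26 = -1.376 - 3.26 = -4.636
w_new = -2.84 - 0.1·-4.636 = -2.84 + 0.4636 = -2.3764

v_new=-4.636, w_new=-2.3764


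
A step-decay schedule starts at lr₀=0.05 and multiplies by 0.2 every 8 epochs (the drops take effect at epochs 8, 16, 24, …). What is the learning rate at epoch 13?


n_drops = ⌊13/8⌋ = 1
lr = 0.05·0.2^1 = 0.05·0.2 = 0.01

0.01


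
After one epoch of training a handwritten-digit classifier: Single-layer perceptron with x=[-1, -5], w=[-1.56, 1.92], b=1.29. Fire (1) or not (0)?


z = (-1)·(-1.56) + (-5)·(1.92) + 1.29
  = -6.75
step(z) = 0 (z<0)

0


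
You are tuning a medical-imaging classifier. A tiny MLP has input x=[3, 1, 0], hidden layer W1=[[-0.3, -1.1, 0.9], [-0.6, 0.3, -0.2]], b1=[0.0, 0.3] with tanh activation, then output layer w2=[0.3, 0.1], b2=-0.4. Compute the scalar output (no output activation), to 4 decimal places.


z1[0] = (-0.3)·(3) + (-1.1)·(1) + (0.9)·(0) + 0.0 = -2.0
z1[1] = (-0.6)·(3) + (0.3)·(1) + (-0.2)·(0) + 0.3 = -1.2
h = tanh(z1) = [-0.964, -0.8337]
output = (0.3)·(-0.964) + (0.1)·(-0.8337) - 0.4 = -0.7726

-0.7726


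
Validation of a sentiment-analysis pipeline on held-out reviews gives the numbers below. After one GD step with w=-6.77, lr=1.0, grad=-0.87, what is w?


w_new = w - α·∇
= -6.77 - 1.0·-0.87
= -6.77 + 0.87
= -5.9

-5.9


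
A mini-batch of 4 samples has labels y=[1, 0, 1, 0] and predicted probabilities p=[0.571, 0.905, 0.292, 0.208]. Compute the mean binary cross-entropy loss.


L[0] = -ln(0.571) = 0.5604
L[1] = -ln(1-0.905) = -ln(0.095) = 2.3539
L[2] = -ln(0.292) = 1.231
L[3] = -ln(1-0.208) = -ln(0.792) = 0.2332
mean = (0.5604 + 2.3539 + 1.231 + 0.2332)/4 = 1.0946

1.0946


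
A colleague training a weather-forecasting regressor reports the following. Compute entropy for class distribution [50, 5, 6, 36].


Probabilities: [50/97, 5/97, 6/97, 36/97] ≈ [0.5155, 0.0515, 0.0619, 0.3711]
H = -((50/97)·log₂(50/97) + (5/97)·log₂(5/97) + (6/97)·log₂(6/97) + (36/97)·log₂(36/97))
  = 1.4924 bits

1.4924 bits


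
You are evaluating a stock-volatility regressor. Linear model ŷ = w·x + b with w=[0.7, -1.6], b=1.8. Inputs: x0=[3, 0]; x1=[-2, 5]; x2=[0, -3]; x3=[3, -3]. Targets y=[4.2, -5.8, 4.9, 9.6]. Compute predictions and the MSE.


ŷ0 = (0.7)·(3) + (-1.6)·(0) + 1.8 = 3.9
ŷ1 = (0.7)·(-2) + (-1.6)·(5) + 1.8 = -7.6
ŷ2 = (0.7)·(0) + (-1.6)·(-3) + 1.8 = 6.6
ŷ3 = (0.7)·(3) + (-1.6)·(-3) + 1.8 = 8.7
errors² = [0.09, 3.24, 2.89, 0.81]
MSE = 7.0300/4 = 1.7575

1.7575


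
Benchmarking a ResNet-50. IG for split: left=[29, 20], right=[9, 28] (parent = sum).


Parent = [38, 48], H_parent = 0.9902
H_left = 0.9755 (n=49), H_right = 0.8004 (n=37)
H_children = (49/86)·0.9755 + (37/86)·0.8004 = 0.9002
IG = 0.9902 - 0.9002 = 0.09

0.09


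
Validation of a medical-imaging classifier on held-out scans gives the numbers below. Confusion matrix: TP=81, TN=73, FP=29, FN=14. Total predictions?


Total = TP + TN + FP + FN
= 81 + 73 + 29 + 14
= 197
(Predicted positive: 110, predicted negative: 87)

197


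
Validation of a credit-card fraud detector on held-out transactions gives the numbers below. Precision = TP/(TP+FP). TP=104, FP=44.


Precision = TP/(TP+FP)
= 104/(104+44)
= 104/148 = 70.27%

70.27%


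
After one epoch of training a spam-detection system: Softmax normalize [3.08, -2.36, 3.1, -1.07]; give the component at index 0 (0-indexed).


Exponentials: e^3.08=21.7584, e^-2.36=0.0944, e^3.1=22.198, e^-1.07=0.343
Sum = 44.3938
Softmax = [0.4901, 0.0021, 0.5, 0.0077]
p[0] = 21.7584/44.3938 = 0.4901

0.4901


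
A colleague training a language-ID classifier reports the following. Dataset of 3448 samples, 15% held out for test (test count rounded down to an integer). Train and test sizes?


Test = ⌊3448·15/100⌋ = 517
Train = 3448 - 517 = 2931

Train: 2931, Test: 517


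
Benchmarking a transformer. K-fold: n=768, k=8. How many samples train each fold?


Fold size = 768/8 = 96
Training per fold = 768 - 96 = 672

672


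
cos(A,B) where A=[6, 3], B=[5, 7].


A·B = 6·5 + 3·7 = 51
‖A‖ = √45 = 6.7082, ‖B‖ = √74 = 8.6023
cos = 51/(√45·√74) = 51/√3330 = 0.8838

0.8838


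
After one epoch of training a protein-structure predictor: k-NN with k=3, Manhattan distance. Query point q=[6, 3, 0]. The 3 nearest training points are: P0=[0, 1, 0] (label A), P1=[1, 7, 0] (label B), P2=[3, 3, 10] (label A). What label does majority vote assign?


d(q,P0) = 8  (label A)
d(q,P1) = 9  (label B)
d(q,P2) = 13  (label A)
Votes: A=2, B=1
Majority → A

A


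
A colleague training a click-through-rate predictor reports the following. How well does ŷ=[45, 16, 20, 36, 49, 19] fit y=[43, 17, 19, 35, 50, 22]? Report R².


ȳ = 31
SS_res = Σ(y-ŷ)² = 17
SS_tot = Σ(y-ȳ)² = 942
R² = 1 - SS_res/SS_tot = 1 - 0.018 = 0.982

0.982


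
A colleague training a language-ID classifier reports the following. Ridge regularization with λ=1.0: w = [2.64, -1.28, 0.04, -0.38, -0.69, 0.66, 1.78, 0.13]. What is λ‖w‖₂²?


‖w‖₂² = (2.64)² + (-1.28)² + (0.04)² + (-0.38)² + (-0.69)² + (0.66)² + (1.78)² + (0.13)²
     = 6.9696 + 1.6384 + 0.0016 + 0.1444 + 0.4761 + 0.4356 + 3.1684 + 0.0169
     = 12.851
λ·‖w‖₂² = 1.0·12.851 = 12.851

12.851


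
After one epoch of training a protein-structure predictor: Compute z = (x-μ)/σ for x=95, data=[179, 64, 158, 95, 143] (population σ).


μ = 127.8, σ = 42.2156
z = (95 - 127.8)/42.2156 = -0.777

-0.777


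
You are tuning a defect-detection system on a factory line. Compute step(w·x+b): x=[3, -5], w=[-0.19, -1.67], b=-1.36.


z = (3)·(-0.19) + (-5)·(-1.67) - 1.36
  = 6.42
step(z) = 1 (z≥0)

1


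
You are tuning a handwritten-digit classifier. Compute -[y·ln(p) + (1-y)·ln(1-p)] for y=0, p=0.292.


BCE = -[y·ln(p) + (1-y)·ln(1-p)]
= -0 - 1·ln(1-0.292)
= -ln(0.708) = 0.3453

0.3453


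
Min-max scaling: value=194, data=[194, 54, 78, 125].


min=54, max=194
(194-54)/(194-54) = 140/140 = 1.0

1.0


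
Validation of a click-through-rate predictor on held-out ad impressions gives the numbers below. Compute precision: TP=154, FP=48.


Precision = TP/(TP+FP)
= 154/(154+48)
= 154/202 = 76.24%

76.24%


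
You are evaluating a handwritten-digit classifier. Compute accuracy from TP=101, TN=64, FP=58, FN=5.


Accuracy = (TP+TN)/(TP+TN+FP+FN)
= (101+64)/(228)
= 165/228 = 72.37%

72.37%


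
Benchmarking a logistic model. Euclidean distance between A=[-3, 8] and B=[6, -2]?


d = √((-3-6)² + (8+ 2)²)
  = √(81 + 100)
  = √181 = 13.4536

13.4536


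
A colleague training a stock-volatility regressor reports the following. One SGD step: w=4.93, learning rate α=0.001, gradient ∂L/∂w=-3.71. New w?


w_new = w - α·∇
= 4.93 - 0.001·-3.71
= 4.93 + 0.00371
= 4.93371

4.93371


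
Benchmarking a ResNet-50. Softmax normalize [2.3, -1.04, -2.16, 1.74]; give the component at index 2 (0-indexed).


Exponentials: e^2.3=9.9742, e^-1.04=0.3535, e^-2.16=0.1153, e^1.74=5.6973
Sum = 16.1403
Softmax = [0.618, 0.0219, 0.0071, 0.353]
p[2] = 0.1153/16.1403 = 0.0071

0.0071


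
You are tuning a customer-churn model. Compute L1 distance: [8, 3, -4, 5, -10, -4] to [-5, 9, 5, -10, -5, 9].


d = |8+ 5| + |3-9| + |-4-5| + |5+ 10| + |-10+ 5| + |-4-9|
  = 13 + 6 + 9 + 15 + 5 + 13
  = 61

61


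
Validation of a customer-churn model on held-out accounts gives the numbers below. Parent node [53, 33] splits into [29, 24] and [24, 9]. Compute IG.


Parent = [53, 33], H_parent = 0.9606
H_left = 0.9936 (n=53), H_right = 0.8454 (n=33)
H_children = (53/86)·0.9936 + (33/86)·0.8454 = 0.9367
IG = 0.9606 - 0.9367 = 0.0239

0.0239


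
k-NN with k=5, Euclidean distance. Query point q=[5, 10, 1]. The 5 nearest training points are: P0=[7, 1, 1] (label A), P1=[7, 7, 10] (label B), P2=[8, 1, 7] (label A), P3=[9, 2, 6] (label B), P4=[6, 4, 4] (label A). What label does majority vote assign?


d(q,P0) = 9.2195  (label A)
d(q,P1) = 9.6954  (label B)
d(q,P2) = 11.225  (label A)
d(q,P3) = 10.247  (label B)
d(q,P4) = 6.7823  (label A)
Votes: A=3, B=2
Majority → A

A


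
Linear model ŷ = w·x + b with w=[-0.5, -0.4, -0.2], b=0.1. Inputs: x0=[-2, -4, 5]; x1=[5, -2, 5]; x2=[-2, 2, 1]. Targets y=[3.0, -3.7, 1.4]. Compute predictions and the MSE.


ŷ0 = (-0.5)·(-2) + (-0.4)·(-4) + (-0.2)·(5) + 0.1 = 1.7
ŷ1 = (-0.5)·(5) + (-0.4)·(-2) + (-0.2)·(5) + 0.1 = -2.6
ŷ2 = (-0.5)·(-2) + (-0.4)·(2) + (-0.2)·(1) + 0.1 = 0.1
errors² = [1.69, 1.21, 1.69]
MSE = 4.5900/3 = 1.53

1.53


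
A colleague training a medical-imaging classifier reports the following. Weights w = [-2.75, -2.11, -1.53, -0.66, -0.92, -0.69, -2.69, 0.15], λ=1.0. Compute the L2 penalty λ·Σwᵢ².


‖w‖₂² = (-2.75)² + (-2.11)² + (-1.53)² + (-0.66)² + (-0.92)² + (-0.69)² + (-2.69)² + (0.15)²
     = 7.5625 + 4.4521 + 2.3409 + 0.4356 + 0.8464 + 0.4761 + 7.2361 + 0.0225
     = 23.3722
λ·‖w‖₂² = 1.0·23.3722 = 23.3722

23.3722


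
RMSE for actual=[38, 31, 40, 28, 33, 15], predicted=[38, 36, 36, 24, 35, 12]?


MSE = 70/6 = 11.6667
RMSE = √(70/6) = 3.4157

3.4157


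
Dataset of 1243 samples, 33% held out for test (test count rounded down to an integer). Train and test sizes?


Test = ⌊1243·33/100⌋ = 410
Train = 1243 - 410 = 833

Train: 833, Test: 410
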